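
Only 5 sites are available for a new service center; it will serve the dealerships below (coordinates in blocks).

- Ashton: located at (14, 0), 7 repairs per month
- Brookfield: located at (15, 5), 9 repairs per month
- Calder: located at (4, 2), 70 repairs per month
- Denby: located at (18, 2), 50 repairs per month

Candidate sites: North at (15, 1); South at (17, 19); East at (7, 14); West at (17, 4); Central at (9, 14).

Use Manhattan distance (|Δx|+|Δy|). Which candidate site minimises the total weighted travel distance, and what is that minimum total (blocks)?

North, total 1090 blocks

Total weighted distance at each candidate:
  North (15, 1): total = 1090
  South (17, 19): total = 3298
  East (7, 14): total = 2500
  West (17, 4): total = 1276
  Central (9, 14): total = 2508
Minimum is at North with total 1090 blocks.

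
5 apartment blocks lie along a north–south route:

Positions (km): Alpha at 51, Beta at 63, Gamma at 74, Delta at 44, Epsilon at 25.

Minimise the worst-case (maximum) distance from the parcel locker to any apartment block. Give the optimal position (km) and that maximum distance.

location 49.5, max distance 24.5

The 1-center on a line is the midpoint of the two extreme points: leftmost at 25, rightmost at 74.
Optimal location = (25 + 74)/2 = 49.5; maximum distance = (74 − 25)/2 = 24.5.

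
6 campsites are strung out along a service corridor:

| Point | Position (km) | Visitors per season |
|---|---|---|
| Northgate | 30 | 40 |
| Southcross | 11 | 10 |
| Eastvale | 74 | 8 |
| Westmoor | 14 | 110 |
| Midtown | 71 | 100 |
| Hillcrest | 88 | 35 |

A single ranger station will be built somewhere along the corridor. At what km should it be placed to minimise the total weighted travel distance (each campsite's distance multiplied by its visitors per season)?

For a sum of weighted absolute distances on a line, the optimum is the weighted median (not the mean). Total weight W = 303; half-weight = 151.5.
Sort by position and accumulate weight:
  km 11 (Southcross, w=10) → cum 10
  km 14 (Westmoor, w=110) → cum 120
  km 30 (Northgate, w=40) → cum 160  ≥ 151.5 → median here
  km 71 (Midtown, w=100) → cum 260
  km 74 (Eastvale, w=8) → cum 268
  km 88 (Hillcrest, w=35) → cum 303
Optimal location: km 30.

x = 30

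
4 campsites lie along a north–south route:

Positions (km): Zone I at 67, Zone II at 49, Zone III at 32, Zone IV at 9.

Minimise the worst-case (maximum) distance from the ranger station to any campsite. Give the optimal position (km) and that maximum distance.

location 38, max distance 29

The 1-center on a line is the midpoint of the two extreme points: leftmost at 9, rightmost at 67.
Optimal location = (9 + 67)/2 = 38; maximum distance = (67 − 9)/2 = 29.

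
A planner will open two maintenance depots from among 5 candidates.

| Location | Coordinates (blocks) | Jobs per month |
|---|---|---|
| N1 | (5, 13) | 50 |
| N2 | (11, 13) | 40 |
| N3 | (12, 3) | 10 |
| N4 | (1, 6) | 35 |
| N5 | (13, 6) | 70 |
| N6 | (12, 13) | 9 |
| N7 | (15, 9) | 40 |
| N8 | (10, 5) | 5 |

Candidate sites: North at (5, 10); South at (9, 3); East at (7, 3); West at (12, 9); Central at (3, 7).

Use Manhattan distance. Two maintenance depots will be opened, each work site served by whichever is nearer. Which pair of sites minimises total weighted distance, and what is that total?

Evaluate every pair (each demand assigned to the nearer of the two):
  {North, West}: total = 1156
  {West, Central}: total = 1231
  {East, West}: total = 1576
  {South, West}: total = 1616
  {North, South}: total = 1855
  {North, East}: total = 2025
  {North, Central}: total = 2090
  {South, Central}: total = 2117
  {East, Central}: total = 2465
  {South, East}: total = 2527
Best pair: {North, West} with total 1156.

{North, West}, total 1156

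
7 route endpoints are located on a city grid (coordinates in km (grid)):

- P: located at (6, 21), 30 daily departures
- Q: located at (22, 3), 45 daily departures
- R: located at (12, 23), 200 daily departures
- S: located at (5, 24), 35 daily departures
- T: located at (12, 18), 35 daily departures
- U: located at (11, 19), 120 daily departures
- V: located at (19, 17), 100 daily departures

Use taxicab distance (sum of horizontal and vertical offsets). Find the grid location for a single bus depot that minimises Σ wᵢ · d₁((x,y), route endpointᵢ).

Manhattan distance separates: Σwᵢ(|x−xᵢ|+|y−yᵢ|) = Σwᵢ|x−xᵢ| + Σwᵢ|y−yᵢ|, so x and y are optimised independently as 1-D weighted medians.
Total weight W = 565; half = 282.5.
x-coordinate, sorted with cumulative weight:
  x=5 (S, w=35) cum 35
  x=6 (P, w=30) cum 65
  x=11 (U, w=120) cum 185
  x=12 (R, w=200) cum 385  ← median
  x=12 (T, w=35) cum 420
  x=19 (V, w=100) cum 520
  x=22 (Q, w=45) cum 565
⇒ x* = 12
y-coordinate, sorted with cumulative weight:
  y=3 (Q, w=45) cum 45
  y=17 (V, w=100) cum 145
  y=18 (T, w=35) cum 180
  y=19 (U, w=120) cum 300  ← median
  y=21 (P, w=30) cum 330
  y=23 (R, w=200) cum 530
  y=24 (S, w=35) cum 565
⇒ y* = 19

(12, 19)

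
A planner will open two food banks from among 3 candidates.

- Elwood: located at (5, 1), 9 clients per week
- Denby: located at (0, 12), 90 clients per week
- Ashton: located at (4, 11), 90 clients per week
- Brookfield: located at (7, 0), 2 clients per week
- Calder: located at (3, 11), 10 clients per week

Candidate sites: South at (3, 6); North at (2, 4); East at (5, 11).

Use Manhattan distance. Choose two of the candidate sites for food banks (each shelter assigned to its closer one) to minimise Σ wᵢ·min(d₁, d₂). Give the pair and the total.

{North, East}, total 722

Evaluate every pair (each demand assigned to the nearer of the two):
  {North, East}: total = 722
  {South, East}: total = 733
  {South, North}: total = 1472
Best pair: {North, East} with total 722.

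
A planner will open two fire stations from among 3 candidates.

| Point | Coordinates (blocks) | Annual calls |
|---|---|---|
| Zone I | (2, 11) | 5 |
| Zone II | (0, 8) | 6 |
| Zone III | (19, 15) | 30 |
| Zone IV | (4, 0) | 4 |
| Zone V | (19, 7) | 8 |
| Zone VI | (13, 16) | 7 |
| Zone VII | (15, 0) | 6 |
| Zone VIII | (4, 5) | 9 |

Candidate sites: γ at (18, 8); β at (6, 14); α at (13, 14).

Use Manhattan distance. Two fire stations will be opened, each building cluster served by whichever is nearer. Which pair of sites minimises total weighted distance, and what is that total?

Evaluate every pair (each demand assigned to the nearer of the two):
  {γ, β}: total = 655
  {β, α}: total = 694
  {γ, α}: total = 725
Best pair: {γ, β} with total 655.

{γ, β}, total 655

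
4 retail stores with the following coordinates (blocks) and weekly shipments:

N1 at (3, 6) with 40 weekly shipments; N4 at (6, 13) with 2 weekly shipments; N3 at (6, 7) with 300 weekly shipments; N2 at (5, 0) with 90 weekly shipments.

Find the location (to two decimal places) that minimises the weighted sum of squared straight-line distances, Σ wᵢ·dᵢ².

The minimiser of Σwᵢ‖p−pᵢ‖² is the weighted centroid p* = (Σwᵢpᵢ)/(Σwᵢ).
Σwᵢ = 432.
Σwᵢxᵢ = 40·3 + 2·6 + 300·6 + 90·5 = 2382.
Σwᵢyᵢ = 40·6 + 2·13 + 300·7 + 90·0 = 2366.
x* = 2382/432 = 5.51, y* = 2366/432 = 5.48.

(5.51, 5.48)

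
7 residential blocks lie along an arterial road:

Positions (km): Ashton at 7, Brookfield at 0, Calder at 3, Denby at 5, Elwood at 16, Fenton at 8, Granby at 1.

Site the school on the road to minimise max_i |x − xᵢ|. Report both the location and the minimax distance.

The 1-center on a line is the midpoint of the two extreme points: leftmost at 0, rightmost at 16.
Optimal location = (0 + 16)/2 = 8; maximum distance = (16 − 0)/2 = 8.

location 8, max distance 8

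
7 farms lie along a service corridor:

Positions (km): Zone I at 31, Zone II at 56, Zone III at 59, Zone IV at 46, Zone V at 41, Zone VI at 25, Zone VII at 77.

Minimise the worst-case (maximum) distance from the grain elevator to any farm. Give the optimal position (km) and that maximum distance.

location 51, max distance 26

The 1-center on a line is the midpoint of the two extreme points: leftmost at 25, rightmost at 77.
Optimal location = (25 + 77)/2 = 51; maximum distance = (77 − 25)/2 = 26.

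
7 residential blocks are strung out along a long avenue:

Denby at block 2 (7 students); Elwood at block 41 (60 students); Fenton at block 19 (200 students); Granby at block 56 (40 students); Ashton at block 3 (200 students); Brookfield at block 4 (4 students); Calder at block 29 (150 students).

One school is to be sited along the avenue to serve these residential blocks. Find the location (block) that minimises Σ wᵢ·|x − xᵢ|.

For a sum of weighted absolute distances on a line, the optimum is the weighted median (not the mean). Total weight W = 661; half-weight = 330.5.
Sort by position and accumulate weight:
  block 2 (Denby, w=7) → cum 7
  block 3 (Ashton, w=200) → cum 207
  block 4 (Brookfield, w=4) → cum 211
  block 19 (Fenton, w=200) → cum 411  ≥ 330.5 → median here
  block 29 (Calder, w=150) → cum 561
  block 41 (Elwood, w=60) → cum 621
  block 56 (Granby, w=40) → cum 661
Optimal location: block 19.

x = 19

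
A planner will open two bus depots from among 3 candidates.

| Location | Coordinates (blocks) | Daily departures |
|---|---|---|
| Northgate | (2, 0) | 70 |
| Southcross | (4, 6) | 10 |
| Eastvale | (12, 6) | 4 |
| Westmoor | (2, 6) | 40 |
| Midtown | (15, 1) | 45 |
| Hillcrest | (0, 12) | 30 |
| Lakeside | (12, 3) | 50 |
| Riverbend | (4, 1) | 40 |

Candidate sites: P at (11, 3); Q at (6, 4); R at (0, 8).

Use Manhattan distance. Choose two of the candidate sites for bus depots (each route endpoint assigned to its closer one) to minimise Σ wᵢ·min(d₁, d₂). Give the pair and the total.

{P, R}, total 1736

Evaluate every pair (each demand assigned to the nearer of the two):
  {P, R}: total = 1736
  {P, Q}: total = 1796
  {Q, R}: total = 2002
Best pair: {P, R} with total 1736.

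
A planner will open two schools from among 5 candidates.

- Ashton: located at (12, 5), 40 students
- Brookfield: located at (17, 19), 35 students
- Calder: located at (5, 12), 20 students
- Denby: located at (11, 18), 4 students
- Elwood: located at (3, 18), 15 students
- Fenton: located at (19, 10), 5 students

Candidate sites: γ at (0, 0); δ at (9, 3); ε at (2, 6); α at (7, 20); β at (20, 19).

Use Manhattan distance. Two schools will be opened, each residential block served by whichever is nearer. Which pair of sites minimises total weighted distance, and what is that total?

{δ, β}, total 925

Evaluate every pair (each demand assigned to the nearer of the two):
  {δ, β}: total = 925
  {δ, α}: total = 984
  {ε, β}: total = 1010
  {ε, α}: total = 1224
  {α, β}: total = 1269
  {γ, β}: total = 1485
  {γ, α}: total = 1489
  {δ, ε}: total = 1568
  {γ, δ}: total = 1768
  {γ, ε}: total = 1984
Best pair: {δ, β} with total 925.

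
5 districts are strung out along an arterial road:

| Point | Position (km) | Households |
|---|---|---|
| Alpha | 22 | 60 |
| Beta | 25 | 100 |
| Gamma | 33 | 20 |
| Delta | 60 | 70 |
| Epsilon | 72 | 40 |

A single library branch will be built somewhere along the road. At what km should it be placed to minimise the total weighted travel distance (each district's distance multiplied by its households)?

For a sum of weighted absolute distances on a line, the optimum is the weighted median (not the mean). Total weight W = 290; half-weight = 145.
Sort by position and accumulate weight:
  km 22 (Alpha, w=60) → cum 60
  km 25 (Beta, w=100) → cum 160  ≥ 145 → median here
  km 33 (Gamma, w=20) → cum 180
  km 60 (Delta, w=70) → cum 250
  km 72 (Epsilon, w=40) → cum 290
Optimal location: km 25.

x = 25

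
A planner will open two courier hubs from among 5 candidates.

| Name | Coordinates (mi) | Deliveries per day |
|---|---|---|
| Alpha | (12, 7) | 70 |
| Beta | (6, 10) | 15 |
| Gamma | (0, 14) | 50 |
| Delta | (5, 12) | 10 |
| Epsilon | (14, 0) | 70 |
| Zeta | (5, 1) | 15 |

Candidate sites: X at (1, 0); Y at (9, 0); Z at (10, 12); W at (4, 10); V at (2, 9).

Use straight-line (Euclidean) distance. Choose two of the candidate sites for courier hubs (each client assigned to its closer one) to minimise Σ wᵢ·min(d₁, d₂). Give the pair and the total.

Evaluate every pair (each demand assigned to the nearer of the two):
  {Y, W}: total = 1280.2
  {Y, V}: total = 1318.5
  {Y, Z}: total = 1415.8
  {Z, W}: total = 1733.4
  {Z, V}: total = 1764.1
  {X, W}: total = 1905.1
  {X, Y}: total = 1929.8
  {X, Z}: total = 1951.2
  {W, V}: total = 2037.8
  {X, V}: total = 2059.2
Best pair: {Y, W} with total 1280.2.

{Y, W}, total 1280.2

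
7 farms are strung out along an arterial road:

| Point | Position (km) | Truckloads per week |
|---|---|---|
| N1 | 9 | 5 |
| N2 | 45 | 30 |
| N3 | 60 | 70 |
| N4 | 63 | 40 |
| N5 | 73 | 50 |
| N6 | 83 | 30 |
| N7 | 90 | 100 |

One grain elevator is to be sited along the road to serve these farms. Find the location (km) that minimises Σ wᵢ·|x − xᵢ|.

x = 73

For a sum of weighted absolute distances on a line, the optimum is the weighted median (not the mean). Total weight W = 325; half-weight = 162.5.
Sort by position and accumulate weight:
  km 9 (N1, w=5) → cum 5
  km 45 (N2, w=30) → cum 35
  km 60 (N3, w=70) → cum 105
  km 63 (N4, w=40) → cum 145
  km 73 (N5, w=50) → cum 195  ≥ 162.5 → median here
  km 83 (N6, w=30) → cum 225
  km 90 (N7, w=100) → cum 325
Optimal location: km 73.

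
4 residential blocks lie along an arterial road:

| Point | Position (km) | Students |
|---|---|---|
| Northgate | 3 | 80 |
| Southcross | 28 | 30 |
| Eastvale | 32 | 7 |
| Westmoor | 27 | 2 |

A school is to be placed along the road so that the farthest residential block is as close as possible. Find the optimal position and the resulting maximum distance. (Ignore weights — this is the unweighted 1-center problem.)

location 17.5, max distance 14.5

The 1-center on a line is the midpoint of the two extreme points: leftmost at 3, rightmost at 32.
Optimal location = (3 + 32)/2 = 17.5; maximum distance = (32 − 3)/2 = 14.5.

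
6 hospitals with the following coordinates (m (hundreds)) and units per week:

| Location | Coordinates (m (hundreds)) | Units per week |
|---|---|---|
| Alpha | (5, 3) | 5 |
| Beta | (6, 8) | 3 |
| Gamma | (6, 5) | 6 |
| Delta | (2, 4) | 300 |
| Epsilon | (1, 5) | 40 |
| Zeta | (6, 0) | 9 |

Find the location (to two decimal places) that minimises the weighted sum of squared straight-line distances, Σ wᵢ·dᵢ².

The minimiser of Σwᵢ‖p−pᵢ‖² is the weighted centroid p* = (Σwᵢpᵢ)/(Σwᵢ).
Σwᵢ = 363.
Σwᵢxᵢ = 5·5 + 3·6 + 6·6 + 300·2 + 40·1 + 9·6 = 773.
Σwᵢyᵢ = 5·3 + 3·8 + 6·5 + 300·4 + 40·5 + 9·0 = 1469.
x* = 773/363 = 2.13, y* = 1469/363 = 4.05.

(2.13, 4.05)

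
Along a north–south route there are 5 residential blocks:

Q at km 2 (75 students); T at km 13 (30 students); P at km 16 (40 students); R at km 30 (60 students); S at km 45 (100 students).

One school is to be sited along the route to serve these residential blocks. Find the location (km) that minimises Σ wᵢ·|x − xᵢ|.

x = 30

For a sum of weighted absolute distances on a line, the optimum is the weighted median (not the mean). Total weight W = 305; half-weight = 152.5.
Sort by position and accumulate weight:
  km 2 (Q, w=75) → cum 75
  km 13 (T, w=30) → cum 105
  km 16 (P, w=40) → cum 145
  km 30 (R, w=60) → cum 205  ≥ 152.5 → median here
  km 45 (S, w=100) → cum 305
Optimal location: km 30.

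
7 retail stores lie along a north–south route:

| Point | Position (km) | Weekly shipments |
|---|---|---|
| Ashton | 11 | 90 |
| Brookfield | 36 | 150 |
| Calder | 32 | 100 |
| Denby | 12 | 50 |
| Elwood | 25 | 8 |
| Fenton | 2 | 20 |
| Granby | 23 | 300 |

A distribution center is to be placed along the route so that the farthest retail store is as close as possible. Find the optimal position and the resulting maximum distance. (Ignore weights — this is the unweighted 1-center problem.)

The 1-center on a line is the midpoint of the two extreme points: leftmost at 2, rightmost at 36.
Optimal location = (2 + 36)/2 = 19; maximum distance = (36 − 2)/2 = 17.

location 19, max distance 17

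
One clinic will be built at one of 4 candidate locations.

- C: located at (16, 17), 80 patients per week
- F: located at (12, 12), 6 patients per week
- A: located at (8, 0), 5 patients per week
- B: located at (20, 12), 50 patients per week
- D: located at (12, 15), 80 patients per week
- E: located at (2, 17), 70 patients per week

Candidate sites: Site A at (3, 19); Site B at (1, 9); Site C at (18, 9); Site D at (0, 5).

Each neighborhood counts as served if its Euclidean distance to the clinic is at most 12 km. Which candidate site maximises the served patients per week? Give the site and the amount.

Site C, covering 216

Coverage radius r = 12 km; a point is covered iff (Δx)²+(Δy)² ≤ 12² = 144.
  Site A (3, 19): covers {F, D, E} → 156
  Site B (1, 9): covers {F, A, E} → 81
  Site C (18, 9): covers {C, F, B, D} → 216
  Site D (0, 5): covers {A} → 5
Maximum coverage at Site C: 216 patients per week.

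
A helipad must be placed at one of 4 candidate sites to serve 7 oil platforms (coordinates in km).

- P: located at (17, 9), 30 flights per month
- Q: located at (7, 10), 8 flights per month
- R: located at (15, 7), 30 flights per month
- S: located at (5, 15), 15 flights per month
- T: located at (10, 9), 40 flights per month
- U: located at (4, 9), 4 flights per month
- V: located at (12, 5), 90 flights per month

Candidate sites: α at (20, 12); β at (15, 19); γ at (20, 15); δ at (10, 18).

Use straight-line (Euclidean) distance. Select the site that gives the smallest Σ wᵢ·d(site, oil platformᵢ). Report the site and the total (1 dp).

α, total 2113.5 km

Total weighted distance at each candidate:
  α (20, 12): total = 2113.5
  β (15, 19): total = 2719.1
  γ (20, 15): total = 2508.1
  δ (10, 18): total = 2447.4
Minimum is at α with total 2113.5 km.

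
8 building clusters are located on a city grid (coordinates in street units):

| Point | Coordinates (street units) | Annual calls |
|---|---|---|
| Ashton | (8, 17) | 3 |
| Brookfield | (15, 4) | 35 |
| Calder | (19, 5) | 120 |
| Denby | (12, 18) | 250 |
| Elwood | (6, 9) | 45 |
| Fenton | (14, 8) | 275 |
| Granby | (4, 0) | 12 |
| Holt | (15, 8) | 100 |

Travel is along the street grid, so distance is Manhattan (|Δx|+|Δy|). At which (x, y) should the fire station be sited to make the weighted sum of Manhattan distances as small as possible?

Manhattan distance separates: Σwᵢ(|x−xᵢ|+|y−yᵢ|) = Σwᵢ|x−xᵢ| + Σwᵢ|y−yᵢ|, so x and y are optimised independently as 1-D weighted medians.
Total weight W = 840; half = 420.
x-coordinate, sorted with cumulative weight:
  x=4 (Granby, w=12) cum 12
  x=6 (Elwood, w=45) cum 57
  x=8 (Ashton, w=3) cum 60
  x=12 (Denby, w=250) cum 310
  x=14 (Fenton, w=275) cum 585  ← median
  x=15 (Brookfield, w=35) cum 620
  x=15 (Holt, w=100) cum 720
  x=19 (Calder, w=120) cum 840
⇒ x* = 14
y-coordinate, sorted with cumulative weight:
  y=0 (Granby, w=12) cum 12
  y=4 (Brookfield, w=35) cum 47
  y=5 (Calder, w=120) cum 167
  y=8 (Fenton, w=275) cum 442  ← median
  y=8 (Holt, w=100) cum 542
  y=9 (Elwood, w=45) cum 587
  y=17 (Ashton, w=3) cum 590
  y=18 (Denby, w=250) cum 840
⇒ y* = 8

(14, 8)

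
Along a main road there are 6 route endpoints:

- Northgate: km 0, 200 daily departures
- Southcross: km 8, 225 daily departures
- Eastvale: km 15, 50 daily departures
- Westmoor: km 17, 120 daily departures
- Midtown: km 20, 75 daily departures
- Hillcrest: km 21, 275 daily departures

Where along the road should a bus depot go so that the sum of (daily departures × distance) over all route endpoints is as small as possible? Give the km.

For a sum of weighted absolute distances on a line, the optimum is the weighted median (not the mean). Total weight W = 945; half-weight = 472.5.
Sort by position and accumulate weight:
  km 0 (Northgate, w=200) → cum 200
  km 8 (Southcross, w=225) → cum 425
  km 15 (Eastvale, w=50) → cum 475  ≥ 472.5 → median here
  km 17 (Westmoor, w=120) → cum 595
  km 20 (Midtown, w=75) → cum 670
  km 21 (Hillcrest, w=275) → cum 945
Optimal location: km 15.

x = 15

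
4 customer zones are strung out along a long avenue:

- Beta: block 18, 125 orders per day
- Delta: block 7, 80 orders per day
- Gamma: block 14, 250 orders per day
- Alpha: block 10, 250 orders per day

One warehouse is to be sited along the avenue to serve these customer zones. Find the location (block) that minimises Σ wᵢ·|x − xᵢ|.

For a sum of weighted absolute distances on a line, the optimum is the weighted median (not the mean). Total weight W = 705; half-weight = 352.5.
Sort by position and accumulate weight:
  block 7 (Delta, w=80) → cum 80
  block 10 (Alpha, w=250) → cum 330
  block 14 (Gamma, w=250) → cum 580  ≥ 352.5 → median here
  block 18 (Beta, w=125) → cum 705
Optimal location: block 14.

x = 14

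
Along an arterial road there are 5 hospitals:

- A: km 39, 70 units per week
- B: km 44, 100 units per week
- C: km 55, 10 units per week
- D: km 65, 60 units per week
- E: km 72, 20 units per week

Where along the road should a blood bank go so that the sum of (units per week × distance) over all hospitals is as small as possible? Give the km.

For a sum of weighted absolute distances on a line, the optimum is the weighted median (not the mean). Total weight W = 260; half-weight = 130.
Sort by position and accumulate weight:
  km 39 (A, w=70) → cum 70
  km 44 (B, w=100) → cum 170  ≥ 130 → median here
  km 55 (C, w=10) → cum 180
  km 65 (D, w=60) → cum 240
  km 72 (E, w=20) → cum 260
Optimal location: km 44.

x = 44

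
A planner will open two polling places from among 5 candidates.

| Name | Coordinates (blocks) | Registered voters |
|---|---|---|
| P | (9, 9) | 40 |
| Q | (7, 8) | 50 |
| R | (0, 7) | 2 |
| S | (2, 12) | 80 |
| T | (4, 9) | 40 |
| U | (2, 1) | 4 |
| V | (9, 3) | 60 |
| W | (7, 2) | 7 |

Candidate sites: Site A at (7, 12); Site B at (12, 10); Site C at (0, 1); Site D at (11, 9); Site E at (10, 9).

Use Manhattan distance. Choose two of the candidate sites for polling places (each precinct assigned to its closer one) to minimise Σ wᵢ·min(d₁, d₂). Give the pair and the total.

Evaluate every pair (each demand assigned to the nearer of the two):
  {Site A, Site E}: total = 1458
  {Site A, Site D}: total = 1558
  {Site A, Site B}: total = 1758
  {Site A, Site C}: total = 1776
  {Site C, Site E}: total = 1856
  {Site B, Site E}: total = 1938
  {Site D, Site E}: total = 1938
  {Site C, Site D}: total = 2126
  {Site B, Site D}: total = 2221
  {Site B, Site C}: total = 2506
Best pair: {Site A, Site E} with total 1458.

{Site A, Site E}, total 1458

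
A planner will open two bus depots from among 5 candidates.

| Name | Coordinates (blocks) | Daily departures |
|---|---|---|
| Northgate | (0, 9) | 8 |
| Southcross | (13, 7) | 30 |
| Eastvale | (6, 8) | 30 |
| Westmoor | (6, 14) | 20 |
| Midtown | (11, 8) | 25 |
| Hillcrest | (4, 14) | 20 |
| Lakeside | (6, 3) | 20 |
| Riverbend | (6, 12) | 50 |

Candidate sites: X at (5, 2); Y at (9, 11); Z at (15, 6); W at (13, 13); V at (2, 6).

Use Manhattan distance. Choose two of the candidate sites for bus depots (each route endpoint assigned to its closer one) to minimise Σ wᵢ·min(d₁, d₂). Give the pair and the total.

Evaluate every pair (each demand assigned to the nearer of the two):
  {X, Y}: total = 1153
  {Y, Z}: total = 1183
  {Y, V}: total = 1205
  {Y, W}: total = 1273
  {X, W}: total = 1461
  {W, V}: total = 1475
  {Z, V}: total = 1540
  {X, Z}: total = 1656
  {Z, W}: total = 1706
  {X, V}: total = 1835
Best pair: {X, Y} with total 1153.

{X, Y}, total 1153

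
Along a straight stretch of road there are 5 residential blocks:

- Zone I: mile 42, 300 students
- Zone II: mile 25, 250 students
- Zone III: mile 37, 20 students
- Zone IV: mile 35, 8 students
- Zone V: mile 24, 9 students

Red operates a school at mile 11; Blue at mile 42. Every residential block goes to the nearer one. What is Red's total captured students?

259

The indifferent point is the midpoint (11+42)/2 = 26.5; residential blocks left of it (closer to Red at 11) go to Red, those right go to Blue.
  Zone V at 24 (w=9) → Red
  Zone II at 25 (w=250) → Red
  Zone IV at 35 (w=8) → Blue
  Zone III at 37 (w=20) → Blue
  Zone I at 42 (w=300) → Blue
Red captures 259; Blue captures 328.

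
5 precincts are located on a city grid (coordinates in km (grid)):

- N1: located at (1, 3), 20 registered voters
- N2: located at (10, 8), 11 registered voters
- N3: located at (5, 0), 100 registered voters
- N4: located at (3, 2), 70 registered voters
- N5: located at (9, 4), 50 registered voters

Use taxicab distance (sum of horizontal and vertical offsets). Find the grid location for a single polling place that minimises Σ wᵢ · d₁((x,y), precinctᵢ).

Manhattan distance separates: Σwᵢ(|x−xᵢ|+|y−yᵢ|) = Σwᵢ|x−xᵢ| + Σwᵢ|y−yᵢ|, so x and y are optimised independently as 1-D weighted medians.
Total weight W = 251; half = 125.5.
x-coordinate, sorted with cumulative weight:
  x=1 (N1, w=20) cum 20
  x=3 (N4, w=70) cum 90
  x=5 (N3, w=100) cum 190  ← median
  x=9 (N5, w=50) cum 240
  x=10 (N2, w=11) cum 251
⇒ x* = 5
y-coordinate, sorted with cumulative weight:
  y=0 (N3, w=100) cum 100
  y=2 (N4, w=70) cum 170  ← median
  y=3 (N1, w=20) cum 190
  y=4 (N5, w=50) cum 240
  y=8 (N2, w=11) cum 251
⇒ y* = 2

(5, 2)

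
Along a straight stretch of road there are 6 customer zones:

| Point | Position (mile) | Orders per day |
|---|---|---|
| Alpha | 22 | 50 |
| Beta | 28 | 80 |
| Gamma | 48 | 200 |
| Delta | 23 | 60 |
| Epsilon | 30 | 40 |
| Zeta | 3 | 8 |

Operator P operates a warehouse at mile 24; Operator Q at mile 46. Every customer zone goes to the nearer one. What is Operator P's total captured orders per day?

238

The indifferent point is the midpoint (24+46)/2 = 35; customer zones left of it (closer to Operator P at 24) go to Operator P, those right go to Operator Q.
  Zeta at 3 (w=8) → Operator P
  Alpha at 22 (w=50) → Operator P
  Delta at 23 (w=60) → Operator P
  Beta at 28 (w=80) → Operator P
  Epsilon at 30 (w=40) → Operator P
  Gamma at 48 (w=200) → Operator Q
Operator P captures 238; Operator Q captures 200.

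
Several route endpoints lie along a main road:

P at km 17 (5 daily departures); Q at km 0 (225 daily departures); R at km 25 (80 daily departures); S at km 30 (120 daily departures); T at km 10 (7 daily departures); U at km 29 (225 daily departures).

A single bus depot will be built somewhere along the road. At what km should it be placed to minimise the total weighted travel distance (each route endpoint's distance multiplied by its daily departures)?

For a sum of weighted absolute distances on a line, the optimum is the weighted median (not the mean). Total weight W = 662; half-weight = 331.
Sort by position and accumulate weight:
  km 0 (Q, w=225) → cum 225
  km 10 (T, w=7) → cum 232
  km 17 (P, w=5) → cum 237
  km 25 (R, w=80) → cum 317
  km 29 (U, w=225) → cum 542  ≥ 331 → median here
  km 30 (S, w=120) → cum 662
Optimal location: km 29.

x = 29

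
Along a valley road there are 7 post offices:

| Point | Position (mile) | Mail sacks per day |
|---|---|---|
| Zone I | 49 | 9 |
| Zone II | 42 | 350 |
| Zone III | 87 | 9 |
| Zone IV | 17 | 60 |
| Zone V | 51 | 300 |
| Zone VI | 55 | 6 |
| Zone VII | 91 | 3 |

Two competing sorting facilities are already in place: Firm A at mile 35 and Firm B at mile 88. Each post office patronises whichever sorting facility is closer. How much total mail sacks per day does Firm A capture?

The indifferent point is the midpoint (35+88)/2 = 61.5; post offices left of it (closer to Firm A at 35) go to Firm A, those right go to Firm B.
  Zone IV at 17 (w=60) → Firm A
  Zone II at 42 (w=350) → Firm A
  Zone I at 49 (w=9) → Firm A
  Zone V at 51 (w=300) → Firm A
  Zone VI at 55 (w=6) → Firm A
  Zone III at 87 (w=9) → Firm B
  Zone VII at 91 (w=3) → Firm B
Firm A captures 725; Firm B captures 12.

725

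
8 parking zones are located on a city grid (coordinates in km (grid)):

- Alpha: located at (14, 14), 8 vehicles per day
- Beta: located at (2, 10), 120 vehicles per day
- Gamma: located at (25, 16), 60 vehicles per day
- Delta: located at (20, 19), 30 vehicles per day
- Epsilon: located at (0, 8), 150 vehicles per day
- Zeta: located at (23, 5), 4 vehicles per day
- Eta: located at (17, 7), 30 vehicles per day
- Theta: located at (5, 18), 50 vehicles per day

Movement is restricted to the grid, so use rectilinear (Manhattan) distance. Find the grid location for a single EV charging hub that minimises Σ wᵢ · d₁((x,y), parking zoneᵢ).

(2, 10)

Manhattan distance separates: Σwᵢ(|x−xᵢ|+|y−yᵢ|) = Σwᵢ|x−xᵢ| + Σwᵢ|y−yᵢ|, so x and y are optimised independently as 1-D weighted medians.
Total weight W = 452; half = 226.
x-coordinate, sorted with cumulative weight:
  x=0 (Epsilon, w=150) cum 150
  x=2 (Beta, w=120) cum 270  ← median
  x=5 (Theta, w=50) cum 320
  x=14 (Alpha, w=8) cum 328
  x=17 (Eta, w=30) cum 358
  x=20 (Delta, w=30) cum 388
  x=23 (Zeta, w=4) cum 392
  x=25 (Gamma, w=60) cum 452
⇒ x* = 2
y-coordinate, sorted with cumulative weight:
  y=5 (Zeta, w=4) cum 4
  y=7 (Eta, w=30) cum 34
  y=8 (Epsilon, w=150) cum 184
  y=10 (Beta, w=120) cum 304  ← median
  y=14 (Alpha, w=8) cum 312
  y=16 (Gamma, w=60) cum 372
  y=18 (Theta, w=50) cum 422
  y=19 (Delta, w=30) cum 452
⇒ y* = 10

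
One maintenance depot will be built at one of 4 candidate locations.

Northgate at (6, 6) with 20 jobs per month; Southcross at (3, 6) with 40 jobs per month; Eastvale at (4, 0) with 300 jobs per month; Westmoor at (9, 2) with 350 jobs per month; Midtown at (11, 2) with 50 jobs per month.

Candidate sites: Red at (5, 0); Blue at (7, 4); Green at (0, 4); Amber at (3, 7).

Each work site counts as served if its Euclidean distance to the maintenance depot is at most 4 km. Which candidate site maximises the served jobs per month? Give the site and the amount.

Coverage radius r = 4 km; a point is covered iff (Δx)²+(Δy)² ≤ 4² = 16.
  Red (5, 0): covers {Eastvale} → 300
  Blue (7, 4): covers {Northgate, Westmoor} → 370
  Green (0, 4): covers {Southcross} → 40
  Amber (3, 7): covers {Northgate, Southcross} → 60
Maximum coverage at Blue: 370 jobs per month.

Blue, covering 370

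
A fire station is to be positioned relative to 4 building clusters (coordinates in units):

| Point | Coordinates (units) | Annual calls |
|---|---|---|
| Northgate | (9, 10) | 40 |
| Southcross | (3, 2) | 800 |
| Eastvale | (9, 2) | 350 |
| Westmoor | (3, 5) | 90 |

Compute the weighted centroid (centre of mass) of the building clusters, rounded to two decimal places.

The minimiser of Σwᵢ‖p−pᵢ‖² is the weighted centroid p* = (Σwᵢpᵢ)/(Σwᵢ).
Σwᵢ = 1280.
Σwᵢxᵢ = 40·9 + 800·3 + 350·9 + 90·3 = 6180.
Σwᵢyᵢ = 40·10 + 800·2 + 350·2 + 90·5 = 3150.
x* = 6180/1280 = 4.83, y* = 3150/1280 = 2.46.

(4.83, 2.46)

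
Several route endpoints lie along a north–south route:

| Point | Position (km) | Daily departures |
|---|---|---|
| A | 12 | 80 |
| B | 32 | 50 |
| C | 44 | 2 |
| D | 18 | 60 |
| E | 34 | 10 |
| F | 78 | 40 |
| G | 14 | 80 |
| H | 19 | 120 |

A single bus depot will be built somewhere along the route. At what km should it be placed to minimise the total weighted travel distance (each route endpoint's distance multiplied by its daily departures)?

For a sum of weighted absolute distances on a line, the optimum is the weighted median (not the mean). Total weight W = 442; half-weight = 221.
Sort by position and accumulate weight:
  km 12 (A, w=80) → cum 80
  km 14 (G, w=80) → cum 160
  km 18 (D, w=60) → cum 220
  km 19 (H, w=120) → cum 340  ≥ 221 → median here
  km 32 (B, w=50) → cum 390
  km 34 (E, w=10) → cum 400
  km 44 (C, w=2) → cum 402
  km 78 (F, w=40) → cum 442
Optimal location: km 19.

x = 19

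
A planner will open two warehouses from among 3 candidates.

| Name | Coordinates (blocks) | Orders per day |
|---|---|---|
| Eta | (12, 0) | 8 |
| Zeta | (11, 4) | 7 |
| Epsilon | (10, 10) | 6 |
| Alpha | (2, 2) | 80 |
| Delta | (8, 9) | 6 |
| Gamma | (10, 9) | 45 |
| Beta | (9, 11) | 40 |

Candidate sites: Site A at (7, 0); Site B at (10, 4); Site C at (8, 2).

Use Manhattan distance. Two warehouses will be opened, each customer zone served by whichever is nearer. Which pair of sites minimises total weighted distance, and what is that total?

{Site B, Site C}, total 1158

Evaluate every pair (each demand assigned to the nearer of the two):
  {Site B, Site C}: total = 1158
  {Site A, Site B}: total = 1230
  {Site A, Site C}: total = 1462
Best pair: {Site B, Site C} with total 1158.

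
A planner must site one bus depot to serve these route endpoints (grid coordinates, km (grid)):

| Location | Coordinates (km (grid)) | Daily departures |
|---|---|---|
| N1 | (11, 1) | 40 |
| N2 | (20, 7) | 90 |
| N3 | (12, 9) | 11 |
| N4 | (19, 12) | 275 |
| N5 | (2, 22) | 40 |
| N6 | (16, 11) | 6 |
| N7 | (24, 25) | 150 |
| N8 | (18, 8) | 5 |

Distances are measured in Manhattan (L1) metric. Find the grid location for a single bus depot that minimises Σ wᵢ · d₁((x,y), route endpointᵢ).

(19, 12)

Manhattan distance separates: Σwᵢ(|x−xᵢ|+|y−yᵢ|) = Σwᵢ|x−xᵢ| + Σwᵢ|y−yᵢ|, so x and y are optimised independently as 1-D weighted medians.
Total weight W = 617; half = 308.5.
x-coordinate, sorted with cumulative weight:
  x=2 (N5, w=40) cum 40
  x=11 (N1, w=40) cum 80
  x=12 (N3, w=11) cum 91
  x=16 (N6, w=6) cum 97
  x=18 (N8, w=5) cum 102
  x=19 (N4, w=275) cum 377  ← median
  x=20 (N2, w=90) cum 467
  x=24 (N7, w=150) cum 617
⇒ x* = 19
y-coordinate, sorted with cumulative weight:
  y=1 (N1, w=40) cum 40
  y=7 (N2, w=90) cum 130
  y=8 (N8, w=5) cum 135
  y=9 (N3, w=11) cum 146
  y=11 (N6, w=6) cum 152
  y=12 (N4, w=275) cum 427  ← median
  y=22 (N5, w=40) cum 467
  y=25 (N7, w=150) cum 617
⇒ y* = 12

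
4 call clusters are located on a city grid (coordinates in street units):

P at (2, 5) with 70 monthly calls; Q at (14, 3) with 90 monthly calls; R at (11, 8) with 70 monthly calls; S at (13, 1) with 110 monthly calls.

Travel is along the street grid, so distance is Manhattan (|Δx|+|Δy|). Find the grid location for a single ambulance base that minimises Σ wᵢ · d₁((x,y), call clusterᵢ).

(13, 3)

Manhattan distance separates: Σwᵢ(|x−xᵢ|+|y−yᵢ|) = Σwᵢ|x−xᵢ| + Σwᵢ|y−yᵢ|, so x and y are optimised independently as 1-D weighted medians.
Total weight W = 340; half = 170.
x-coordinate, sorted with cumulative weight:
  x=2 (P, w=70) cum 70
  x=11 (R, w=70) cum 140
  x=13 (S, w=110) cum 250  ← median
  x=14 (Q, w=90) cum 340
⇒ x* = 13
y-coordinate, sorted with cumulative weight:
  y=1 (S, w=110) cum 110
  y=3 (Q, w=90) cum 200  ← median
  y=5 (P, w=70) cum 270
  y=8 (R, w=70) cum 340
⇒ y* = 3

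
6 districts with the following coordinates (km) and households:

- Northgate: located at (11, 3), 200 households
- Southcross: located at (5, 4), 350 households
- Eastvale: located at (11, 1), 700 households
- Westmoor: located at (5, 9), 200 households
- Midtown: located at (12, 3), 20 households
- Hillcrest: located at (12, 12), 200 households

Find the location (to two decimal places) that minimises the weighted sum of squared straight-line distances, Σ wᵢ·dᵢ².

The minimiser of Σwᵢ‖p−pᵢ‖² is the weighted centroid p* = (Σwᵢpᵢ)/(Σwᵢ).
Σwᵢ = 1670.
Σwᵢxᵢ = 200·11 + 350·5 + 700·11 + 200·5 + 20·12 + 200·12 = 15290.
Σwᵢyᵢ = 200·3 + 350·4 + 700·1 + 200·9 + 20·3 + 200·12 = 6960.
x* = 15290/1670 = 9.16, y* = 6960/1670 = 4.17.

(9.16, 4.17)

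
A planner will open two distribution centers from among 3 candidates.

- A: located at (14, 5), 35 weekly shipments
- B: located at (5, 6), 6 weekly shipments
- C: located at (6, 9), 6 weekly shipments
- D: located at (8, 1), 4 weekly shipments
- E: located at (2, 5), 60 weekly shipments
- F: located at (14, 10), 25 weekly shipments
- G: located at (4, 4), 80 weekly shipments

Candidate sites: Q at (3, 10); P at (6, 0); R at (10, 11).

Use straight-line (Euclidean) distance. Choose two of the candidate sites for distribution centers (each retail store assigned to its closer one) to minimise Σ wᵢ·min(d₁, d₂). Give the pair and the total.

Evaluate every pair (each demand assigned to the nearer of the two):
  {P, R}: total = 1169.7
  {Q, R}: total = 1234.6
  {Q, P}: total = 1323.7
Best pair: {P, R} with total 1169.7.

{P, R}, total 1169.7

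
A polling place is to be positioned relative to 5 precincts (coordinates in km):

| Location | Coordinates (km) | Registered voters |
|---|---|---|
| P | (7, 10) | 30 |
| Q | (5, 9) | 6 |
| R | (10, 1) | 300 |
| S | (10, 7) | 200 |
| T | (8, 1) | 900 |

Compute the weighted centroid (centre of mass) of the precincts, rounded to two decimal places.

(8.66, 2.06)

The minimiser of Σwᵢ‖p−pᵢ‖² is the weighted centroid p* = (Σwᵢpᵢ)/(Σwᵢ).
Σwᵢ = 1436.
Σwᵢxᵢ = 30·7 + 6·5 + 300·10 + 200·10 + 900·8 = 12440.
Σwᵢyᵢ = 30·10 + 6·9 + 300·1 + 200·7 + 900·1 = 2954.
x* = 12440/1436 = 8.66, y* = 2954/1436 = 2.06.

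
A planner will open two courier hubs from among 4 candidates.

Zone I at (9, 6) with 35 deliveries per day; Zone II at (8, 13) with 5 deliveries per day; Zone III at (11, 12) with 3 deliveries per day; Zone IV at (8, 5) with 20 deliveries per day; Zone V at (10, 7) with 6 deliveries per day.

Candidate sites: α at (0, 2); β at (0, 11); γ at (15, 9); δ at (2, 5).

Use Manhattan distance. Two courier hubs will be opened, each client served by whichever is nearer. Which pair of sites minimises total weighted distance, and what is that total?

Evaluate every pair (each demand assigned to the nearer of the two):
  {γ, δ}: total = 518
  {β, δ}: total = 546
  {α, δ}: total = 578
  {β, γ}: total = 648
  {α, γ}: total = 653
  {α, β}: total = 845
Best pair: {γ, δ} with total 518.

{γ, δ}, total 518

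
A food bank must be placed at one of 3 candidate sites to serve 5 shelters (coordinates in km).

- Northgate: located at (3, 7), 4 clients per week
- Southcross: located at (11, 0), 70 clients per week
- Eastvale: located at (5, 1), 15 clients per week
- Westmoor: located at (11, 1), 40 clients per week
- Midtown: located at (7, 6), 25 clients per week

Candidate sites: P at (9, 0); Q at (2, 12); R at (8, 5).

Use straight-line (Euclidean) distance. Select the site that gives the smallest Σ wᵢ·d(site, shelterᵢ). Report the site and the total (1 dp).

P, total 486.3 km

Total weighted distance at each candidate:
  P (9, 0): total = 486.3
  Q (2, 12): total = 2005.2
  R (8, 5): total = 740.1
Minimum is at P with total 486.3 km.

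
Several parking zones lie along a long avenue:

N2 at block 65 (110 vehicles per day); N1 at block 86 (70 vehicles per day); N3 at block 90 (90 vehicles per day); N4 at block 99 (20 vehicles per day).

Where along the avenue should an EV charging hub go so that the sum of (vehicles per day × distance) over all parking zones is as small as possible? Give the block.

For a sum of weighted absolute distances on a line, the optimum is the weighted median (not the mean). Total weight W = 290; half-weight = 145.
Sort by position and accumulate weight:
  block 65 (N2, w=110) → cum 110
  block 86 (N1, w=70) → cum 180  ≥ 145 → median here
  block 90 (N3, w=90) → cum 270
  block 99 (N4, w=20) → cum 290
Optimal location: block 86.

x = 86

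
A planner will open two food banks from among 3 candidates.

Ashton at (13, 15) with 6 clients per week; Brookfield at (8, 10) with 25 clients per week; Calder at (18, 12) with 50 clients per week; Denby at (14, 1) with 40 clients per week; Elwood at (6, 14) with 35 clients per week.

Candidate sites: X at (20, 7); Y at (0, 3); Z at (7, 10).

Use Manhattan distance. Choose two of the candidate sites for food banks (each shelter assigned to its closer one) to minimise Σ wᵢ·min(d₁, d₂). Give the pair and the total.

{X, Z}, total 1096

Evaluate every pair (each demand assigned to the nearer of the two):
  {X, Z}: total = 1096
  {Y, Z}: total = 1556
  {X, Y}: total = 1890
Best pair: {X, Z} with total 1096.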